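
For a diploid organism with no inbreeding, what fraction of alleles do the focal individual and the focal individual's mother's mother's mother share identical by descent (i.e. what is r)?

0.125

Each parent–offspring link contributes a factor of 1/2, and independent paths through distinct common ancestors add.
Three parent–offspring links: r = (1/2)^3 = 1/8.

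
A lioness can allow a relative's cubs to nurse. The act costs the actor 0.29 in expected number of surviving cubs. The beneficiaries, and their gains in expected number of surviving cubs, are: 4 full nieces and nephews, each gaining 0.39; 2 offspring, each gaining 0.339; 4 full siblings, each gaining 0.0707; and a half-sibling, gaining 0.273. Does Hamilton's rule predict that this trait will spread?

Hamilton's rule: the trait is favored when the sum of r·B over every recipient exceeds the actor's cost C.
r to a full niece or nephew = 0.25 (full aunt/uncle↔niece/nephew: two paths of length 3 through the shared grandparent pair: r = 2·(1/2)^3 = 1/4).
r to an offspring = 1/2 (one parent–offspring link: r = (1/2)^1 = 1/2).
r to a full sibling = 1/2 (full sibs share both parents — two paths of length 2: r = 2·(1/2)^2 = 1/2).
r to a half-sibling = 0.25 (half-sibs share one parent — one path of length 2: r = (1/2)^2 = 1/4).
Summing one r·B term per recipient: 4·0.25·0.39 + 2·0.5·0.339 + 4·0.5·0.0707 + 1·0.25·0.273 = 0.93865.
0.93865 > 0.29: the indirect benefit exceeds the cost.

Yes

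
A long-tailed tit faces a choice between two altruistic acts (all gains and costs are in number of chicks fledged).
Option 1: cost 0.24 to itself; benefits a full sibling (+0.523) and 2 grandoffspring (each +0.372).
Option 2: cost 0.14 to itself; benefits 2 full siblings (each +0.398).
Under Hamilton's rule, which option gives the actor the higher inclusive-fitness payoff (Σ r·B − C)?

Option 1: r to a full sibling = 0.5.
Option 1: r to a grandoffspring = 0.25.
Option 1: Σ r·B − C = (1·0.5·0.523 + 2·0.25·0.372) − 0.24 = 0.2075.
Option 2: r to a full sibling = 0.5.
Option 2: Σ r·B − C = (2·0.5·0.398) − 0.14 = 0.258.
Option 2 has the higher net inclusive-fitness payoff.

Option 2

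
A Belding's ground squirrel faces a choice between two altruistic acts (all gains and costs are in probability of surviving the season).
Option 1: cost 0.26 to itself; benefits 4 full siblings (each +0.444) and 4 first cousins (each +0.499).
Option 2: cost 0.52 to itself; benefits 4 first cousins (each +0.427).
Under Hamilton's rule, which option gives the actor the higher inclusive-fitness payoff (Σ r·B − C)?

Option 1: r to a full sibling = 0.5.
Option 1: r to a first cousin = 0.125.
Option 1: Σ r·B − C = (4·0.5·0.444 + 4·0.125·0.499) − 0.26 = 0.8775.
Option 2: r to a first cousin = 0.125.
Option 2: Σ r·B − C = (4·0.125·0.427) − 0.52 = -0.3065.
Option 1 has the higher net inclusive-fitness payoff.

Option 1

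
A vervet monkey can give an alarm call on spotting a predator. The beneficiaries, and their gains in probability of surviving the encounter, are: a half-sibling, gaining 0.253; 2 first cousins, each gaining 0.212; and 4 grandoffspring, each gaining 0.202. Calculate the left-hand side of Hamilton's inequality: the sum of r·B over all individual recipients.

0.31825

r to a half-sibling = 0.25 (half-sibs share one parent — one path of length 2: r = (1/2)^2 = 1/4).
r to a first cousin = 0.125 (first cousins share one grandparent pair — two paths of length 4: r = 2·(1/2)^4 = 1/8).
r to a grandoffspring = 0.25 (two parent–offspring links: r = (1/2)^2 = 1/4).
Summing one r·B term per recipient: 1·0.25·0.253 + 2·0.125·0.212 + 4·0.25·0.202 = 0.31825.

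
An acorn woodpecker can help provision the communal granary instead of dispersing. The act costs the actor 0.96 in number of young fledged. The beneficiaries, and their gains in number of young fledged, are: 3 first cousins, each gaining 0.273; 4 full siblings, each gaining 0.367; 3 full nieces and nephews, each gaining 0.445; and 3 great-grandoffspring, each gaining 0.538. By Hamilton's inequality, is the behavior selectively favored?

Hamilton's rule: the trait is favored when the sum of r·B over every recipient exceeds the actor's cost C.
r to a first cousin = 0.125 (first cousins share one grandparent pair — two paths of length 4: r = 2·(1/2)^4 = 1/8).
r to a full sibling = 1/2 (full sibs share both parents — two paths of length 2: r = 2·(1/2)^2 = 1/2).
r to a full niece or nephew = 1/4 (full aunt/uncle↔niece/nephew: two paths of length 3 through the shared grandparent pair: r = 2·(1/2)^3 = 1/4).
r to a great-grandoffspring = 0.125 (three parent–offspring links: r = (1/2)^3 = 1/8).
Summing one r·B term per recipient: 3·0.125·0.273 + 4·0.5·0.367 + 3·0.25·0.445 + 3·0.125·0.538 = 1.371875.
1.371875 > 0.96: the indirect benefit exceeds the cost.

Yes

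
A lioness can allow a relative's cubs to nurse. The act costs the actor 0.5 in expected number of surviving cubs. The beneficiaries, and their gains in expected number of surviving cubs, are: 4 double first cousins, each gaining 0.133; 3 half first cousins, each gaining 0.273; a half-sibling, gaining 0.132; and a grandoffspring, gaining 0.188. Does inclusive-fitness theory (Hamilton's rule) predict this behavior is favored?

Hamilton's rule: the trait is favored when the sum of r·B over every recipient exceeds the actor's cost C.
r to a double first cousin = 0.25 (double first cousins share both grandparent pairs — four paths of length 4: r = 4·(1/2)^4 = 1/4).
r to a half first cousin = 1/16 (half first cousins share one grandparent — one path of length 4: r = (1/2)^4 = 1/16).
r to a half-sibling = 1/4 (half-sibs share one parent — one path of length 2: r = (1/2)^2 = 1/4).
r to a grandoffspring = 0.25 (two parent–offspring links: r = (1/2)^2 = 1/4).
Summing one r·B term per recipient: 4·0.25·0.133 + 3·0.0625·0.273 + 1·0.25·0.132 + 1·0.25·0.188 = 0.2641875.
0.2641875 < 0.5: the indirect benefit is less than the cost.

No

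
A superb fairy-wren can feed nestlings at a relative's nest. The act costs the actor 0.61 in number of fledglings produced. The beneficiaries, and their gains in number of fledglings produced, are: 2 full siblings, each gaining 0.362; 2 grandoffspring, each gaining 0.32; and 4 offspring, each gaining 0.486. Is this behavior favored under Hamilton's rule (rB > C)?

Yes

Hamilton's rule: the trait is favored when the sum of r·B over every recipient exceeds the actor's cost C.
r to a full sibling = 1/2 (full sibs share both parents — two paths of length 2: r = 2·(1/2)^2 = 1/2).
r to a grandoffspring = 1/4 (two parent–offspring links: r = (1/2)^2 = 1/4).
r to an offspring = 1/2 (one parent–offspring link: r = (1/2)^1 = 1/2).
Summing one r·B term per recipient: 2·0.5·0.362 + 2·0.25·0.32 + 4·0.5·0.486 = 1.494.
1.494 > 0.61: the indirect benefit exceeds the cost.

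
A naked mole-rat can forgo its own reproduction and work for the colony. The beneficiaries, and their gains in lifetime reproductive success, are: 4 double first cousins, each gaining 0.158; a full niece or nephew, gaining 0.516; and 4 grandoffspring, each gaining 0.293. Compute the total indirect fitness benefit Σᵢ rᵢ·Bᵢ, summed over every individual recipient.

0.58

r to a double first cousin = 1/4 (double first cousins share both grandparent pairs — four paths of length 4: r = 4·(1/2)^4 = 1/4).
r to a full niece or nephew = 1/4 (full aunt/uncle↔niece/nephew: two paths of length 3 through the shared grandparent pair: r = 2·(1/2)^3 = 1/4).
r to a grandoffspring = 1/4 (two parent–offspring links: r = (1/2)^2 = 1/4).
Summing one r·B term per recipient: 4·0.25·0.158 + 1·0.25·0.516 + 4·0.25·0.293 = 0.58.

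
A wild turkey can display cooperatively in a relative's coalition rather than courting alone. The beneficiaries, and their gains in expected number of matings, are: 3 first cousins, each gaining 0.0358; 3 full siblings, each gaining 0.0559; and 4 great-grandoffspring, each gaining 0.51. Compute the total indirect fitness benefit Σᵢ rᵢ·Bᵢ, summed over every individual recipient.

0.352275

r to a first cousin = 0.125 (first cousins share one grandparent pair — two paths of length 4: r = 2·(1/2)^4 = 1/8).
r to a full sibling = 0.5 (full sibs share both parents — two paths of length 2: r = 2·(1/2)^2 = 1/2).
r to a great-grandoffspring = 1/8 (three parent–offspring links: r = (1/2)^3 = 1/8).
Summing one r·B term per recipient: 3·0.125·0.0358 + 3·0.5·0.0559 + 4·0.125·0.51 = 0.352275.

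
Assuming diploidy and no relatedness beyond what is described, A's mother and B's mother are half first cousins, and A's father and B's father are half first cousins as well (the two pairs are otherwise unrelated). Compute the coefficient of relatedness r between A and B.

Relatedness sums over independent paths through distinct common ancestors.
A and B are related in two ways: half second cousins through their mothers (r = 1/64) and half second cousins through their fathers (r = 1/64).
r = 1/64 + 1/64 = 1/32 = 0.03125.

0.03125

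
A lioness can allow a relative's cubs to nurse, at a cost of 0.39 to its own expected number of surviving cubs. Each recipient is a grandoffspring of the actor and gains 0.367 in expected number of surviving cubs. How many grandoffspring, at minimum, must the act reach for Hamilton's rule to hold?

r to a grandoffspring = 1/4 (two parent–offspring links: r = (1/2)^2 = 1/4).
Hamilton's rule: n·r·B > C  ⇒  n > C/(r·B) = 0.39/(0.25·0.367) = 4.251.
The smallest integer exceeding 4.251 is 5.

5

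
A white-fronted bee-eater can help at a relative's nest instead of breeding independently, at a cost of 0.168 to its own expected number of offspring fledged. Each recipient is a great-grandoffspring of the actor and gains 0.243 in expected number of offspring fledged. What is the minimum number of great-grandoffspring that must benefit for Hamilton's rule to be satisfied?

6

r to a great-grandoffspring = 0.125 (three parent–offspring links: r = (1/2)^3 = 1/8).
Hamilton's rule: n·r·B > C  ⇒  n > C/(r·B) = 0.168/(0.125·0.243) = 5.531.
The smallest integer exceeding 5.531 is 6.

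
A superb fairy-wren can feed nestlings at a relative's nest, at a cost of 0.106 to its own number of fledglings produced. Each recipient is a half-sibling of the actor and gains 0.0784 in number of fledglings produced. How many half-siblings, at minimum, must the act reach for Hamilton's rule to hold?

6

r to a half-sibling = 1/4 (half-sibs share one parent — one path of length 2: r = (1/2)^2 = 1/4).
Hamilton's rule: n·r·B > C  ⇒  n > C/(r·B) = 0.106/(0.25·0.0784) = 5.408.
The smallest integer exceeding 5.408 is 6.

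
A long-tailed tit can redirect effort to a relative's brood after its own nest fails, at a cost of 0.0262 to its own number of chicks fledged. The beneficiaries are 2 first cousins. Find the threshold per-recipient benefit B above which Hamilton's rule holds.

0.1048

r to a first cousin = 0.125 (first cousins share one grandparent pair — two paths of length 4: r = 2·(1/2)^4 = 1/8).
Hamilton's rule with n recipients of equal r: n·r·B > C, so B > C/(n·r) = 0.0262/(2·0.125) = 0.1048.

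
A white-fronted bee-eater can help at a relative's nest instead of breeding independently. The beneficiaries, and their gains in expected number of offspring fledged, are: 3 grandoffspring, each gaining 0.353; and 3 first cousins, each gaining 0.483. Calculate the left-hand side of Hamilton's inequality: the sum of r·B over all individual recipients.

0.445875

r to a grandoffspring = 1/4 (two parent–offspring links: r = (1/2)^2 = 1/4).
r to a first cousin = 1/8 (first cousins share one grandparent pair — two paths of length 4: r = 2·(1/2)^4 = 1/8).
Summing one r·B term per recipient: 3·0.25·0.353 + 3·0.125·0.483 = 0.445875.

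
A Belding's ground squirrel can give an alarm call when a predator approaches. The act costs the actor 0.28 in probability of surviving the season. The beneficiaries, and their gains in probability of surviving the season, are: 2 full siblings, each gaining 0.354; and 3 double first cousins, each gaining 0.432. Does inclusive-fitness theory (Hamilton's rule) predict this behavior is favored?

Yes

Hamilton's rule: the trait is favored when the sum of r·B over every recipient exceeds the actor's cost C.
r to a full sibling = 0.5 (full sibs share both parents — two paths of length 2: r = 2·(1/2)^2 = 1/2).
r to a double first cousin = 0.25 (double first cousins share both grandparent pairs — four paths of length 4: r = 4·(1/2)^4 = 1/4).
Summing one r·B term per recipient: 2·0.5·0.354 + 3·0.25·0.432 = 0.678.
0.678 > 0.28: the indirect benefit exceeds the cost.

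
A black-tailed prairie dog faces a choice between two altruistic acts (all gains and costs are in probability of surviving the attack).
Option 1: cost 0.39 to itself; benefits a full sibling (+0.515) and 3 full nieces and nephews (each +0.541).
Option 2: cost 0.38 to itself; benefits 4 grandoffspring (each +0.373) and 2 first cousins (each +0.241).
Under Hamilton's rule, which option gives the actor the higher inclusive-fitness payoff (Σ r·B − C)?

Option 1: r to a full sibling = 0.5.
Option 1: r to a full niece or nephew = 0.25.
Option 1: Σ r·B − C = (1·0.5·0.515 + 3·0.25·0.541) − 0.39 = 0.27325.
Option 2: r to a grandoffspring = 0.25.
Option 2: r to a first cousin = 0.125.
Option 2: Σ r·B − C = (4·0.25·0.373 + 2·0.125·0.241) − 0.38 = 0.05325.
Option 1 has the higher net inclusive-fitness payoff.

Option 1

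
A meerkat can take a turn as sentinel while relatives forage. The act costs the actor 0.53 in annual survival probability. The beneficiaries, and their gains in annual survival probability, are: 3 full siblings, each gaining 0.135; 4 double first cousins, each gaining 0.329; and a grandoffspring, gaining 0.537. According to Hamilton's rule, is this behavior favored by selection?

Yes

Hamilton's rule: the trait is favored when the sum of r·B over every recipient exceeds the actor's cost C.
r to a full sibling = 0.5 (full sibs share both parents — two paths of length 2: r = 2·(1/2)^2 = 1/2).
r to a double first cousin = 1/4 (double first cousins share both grandparent pairs — four paths of length 4: r = 4·(1/2)^4 = 1/4).
r to a grandoffspring = 0.25 (two parent–offspring links: r = (1/2)^2 = 1/4).
Summing one r·B term per recipient: 3·0.5·0.135 + 4·0.25·0.329 + 1·0.25·0.537 = 0.66575.
0.66575 > 0.53: the indirect benefit exceeds the cost.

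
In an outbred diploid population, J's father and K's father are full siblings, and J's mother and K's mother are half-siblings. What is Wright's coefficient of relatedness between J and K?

Relatedness sums over independent paths through distinct common ancestors.
J and K are related in two ways: first cousins through their fathers (r = 1/8) and half first cousins through their mothers (r = 1/16).
r = 1/8 + 1/16 = 0.1875.

0.1875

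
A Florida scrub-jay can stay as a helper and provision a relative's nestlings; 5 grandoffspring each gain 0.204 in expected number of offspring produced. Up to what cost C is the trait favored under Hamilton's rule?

0.255

r to a grandoffspring = 1/4 (two parent–offspring links: r = (1/2)^2 = 1/4).
Hamilton's rule: n·r·B > C, so the trait is favored while C < n·r·B = 5·0.25·0.204 = 0.255.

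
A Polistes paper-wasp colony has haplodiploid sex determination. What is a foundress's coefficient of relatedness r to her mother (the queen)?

0.5

One meiotic link between diploid queen and diploid daughter: r = 1/2.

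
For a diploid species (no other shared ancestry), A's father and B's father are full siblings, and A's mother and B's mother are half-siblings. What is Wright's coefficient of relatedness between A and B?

0.1875

With two independent routes of shared ancestry, r is the sum of the two contributions.
A and B are related in two ways: first cousins through their fathers (r = 1/8) and half first cousins through their mothers (r = 1/16).
r = 1/8 + 1/16 = 3/16 = 0.1875.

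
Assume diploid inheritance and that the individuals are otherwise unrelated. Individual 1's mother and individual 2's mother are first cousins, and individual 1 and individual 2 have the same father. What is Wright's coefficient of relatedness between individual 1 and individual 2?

Relatedness sums over independent paths through distinct common ancestors.
Individual 1 and individual 2 are related in two ways: second cousins through their mothers (r = 1/32) and half-sibs through their shared father (r = 1/4).
r = 1/32 + 1/4 = 0.28125.

0.28125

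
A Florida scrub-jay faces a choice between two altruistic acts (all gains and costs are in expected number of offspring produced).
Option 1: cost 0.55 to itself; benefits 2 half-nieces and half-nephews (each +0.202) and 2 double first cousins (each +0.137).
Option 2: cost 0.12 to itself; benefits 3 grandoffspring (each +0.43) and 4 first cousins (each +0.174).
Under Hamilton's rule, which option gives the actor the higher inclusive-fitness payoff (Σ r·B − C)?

Option 2

Option 1: r to a half-niece or half-nephew = 0.125.
Option 1: r to a double first cousin = 0.25.
Option 1: Σ r·B − C = (2·0.125·0.202 + 2·0.25·0.137) − 0.55 = -0.431.
Option 2: r to a grandoffspring = 0.25.
Option 2: r to a first cousin = 0.125.
Option 2: Σ r·B − C = (3·0.25·0.43 + 4·0.125·0.174) − 0.12 = 0.2895.
Option 2 has the higher net inclusive-fitness payoff.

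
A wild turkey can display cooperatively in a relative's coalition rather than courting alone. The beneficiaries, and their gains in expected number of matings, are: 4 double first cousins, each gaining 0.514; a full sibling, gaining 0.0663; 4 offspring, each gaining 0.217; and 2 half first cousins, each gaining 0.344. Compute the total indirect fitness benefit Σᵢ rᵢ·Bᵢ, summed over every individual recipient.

r to a double first cousin = 0.25 (double first cousins share both grandparent pairs — four paths of length 4: r = 4·(1/2)^4 = 1/4).
r to a full sibling = 1/2 (full sibs share both parents — two paths of length 2: r = 2·(1/2)^2 = 1/2).
r to an offspring = 1/2 (one parent–offspring link: r = (1/2)^1 = 1/2).
r to a half first cousin = 0.0625 (half first cousins share one grandparent — one path of length 4: r = (1/2)^4 = 1/16).
Summing one r·B term per recipient: 4·0.25·0.514 + 1·0.5·0.0663 + 4·0.5·0.217 + 2·0.0625·0.344 = 1.02415.

1.02415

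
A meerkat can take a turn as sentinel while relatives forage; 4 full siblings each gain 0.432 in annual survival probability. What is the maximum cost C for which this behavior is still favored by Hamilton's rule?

r to a full sibling = 1/2 (full sibs share both parents — two paths of length 2: r = 2·(1/2)^2 = 1/2).
Hamilton's rule: n·r·B > C, so the trait is favored while C < n·r·B = 4·0.5·0.432 = 0.864.

0.864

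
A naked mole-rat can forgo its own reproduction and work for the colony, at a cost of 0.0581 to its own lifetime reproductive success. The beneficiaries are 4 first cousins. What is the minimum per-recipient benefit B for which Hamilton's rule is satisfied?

r to a first cousin = 1/8 (first cousins share one grandparent pair — two paths of length 4: r = 2·(1/2)^4 = 1/8).
Hamilton's rule with n recipients of equal r: n·r·B > C, so B > C/(n·r) = 0.0581/(4·0.125) = 0.1162.

0.1162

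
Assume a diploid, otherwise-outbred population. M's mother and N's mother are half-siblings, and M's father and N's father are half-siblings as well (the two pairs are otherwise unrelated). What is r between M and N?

0.125

With two independent routes of shared ancestry, r is the sum of the two contributions.
M and N are related in two ways: half first cousins through their mothers (r = 1/16) and half first cousins through their fathers (r = 1/16).
r = 1/16 + 1/16 = 0.125.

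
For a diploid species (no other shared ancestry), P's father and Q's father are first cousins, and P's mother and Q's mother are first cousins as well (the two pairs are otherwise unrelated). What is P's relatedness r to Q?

0.0625

Wright's path rule: contributions from independent ancestry routes add.
P and Q are related in two ways: second cousins through their fathers (r = 1/32) and second cousins through their mothers (r = 1/32).
r = 1/32 + 1/32 = 1/16 = 0.0625.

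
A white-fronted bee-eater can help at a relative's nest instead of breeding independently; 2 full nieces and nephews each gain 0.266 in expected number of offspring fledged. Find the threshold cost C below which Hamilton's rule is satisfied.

r to a full niece or nephew = 1/4 (full aunt/uncle↔niece/nephew: two paths of length 3 through the shared grandparent pair: r = 2·(1/2)^3 = 1/4).
Hamilton's rule: n·r·B > C, so the trait is favored while C < n·r·B = 2·0.25·0.266 = 0.133.

0.133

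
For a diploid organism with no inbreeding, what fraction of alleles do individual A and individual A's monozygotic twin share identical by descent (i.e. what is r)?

Each parent–offspring link contributes a factor of 1/2, and independent paths through distinct common ancestors add.
Monozygotic twins share every allele identical by descent: r = 1.

1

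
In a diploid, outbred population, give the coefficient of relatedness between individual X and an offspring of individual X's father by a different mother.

Each parent–offspring link contributes a factor of 1/2, and independent paths through distinct common ancestors add.
Half-sibs share one parent — one path of length 2: r = (1/2)^2 = 1/4.

0.25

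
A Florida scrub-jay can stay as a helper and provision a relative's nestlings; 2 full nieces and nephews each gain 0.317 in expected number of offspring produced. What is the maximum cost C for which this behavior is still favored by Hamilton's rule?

0.1585

r to a full niece or nephew = 1/4 (full aunt/uncle↔niece/nephew: two paths of length 3 through the shared grandparent pair: r = 2·(1/2)^3 = 1/4).
Hamilton's rule: n·r·B > C, so the trait is favored while C < n·r·B = 2·0.25·0.317 = 0.1585.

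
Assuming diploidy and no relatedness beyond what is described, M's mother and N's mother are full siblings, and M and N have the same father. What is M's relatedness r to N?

Wright's path rule: contributions from independent ancestry routes add.
M and N are related in two ways: first cousins through their mothers (r = 1/8) and half-sibs through their shared father (r = 1/4).
r = 1/8 + 1/4 = 3/8 = 0.375.

0.375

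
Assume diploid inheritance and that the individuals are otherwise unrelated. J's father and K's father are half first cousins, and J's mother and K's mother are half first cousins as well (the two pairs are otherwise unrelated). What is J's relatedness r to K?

With two independent routes of shared ancestry, r is the sum of the two contributions.
J and K are related in two ways: half second cousins through their fathers (r = 1/64) and half second cousins through their mothers (r = 1/64).
r = 1/64 + 1/64 = 1/32 = 0.03125.

0.03125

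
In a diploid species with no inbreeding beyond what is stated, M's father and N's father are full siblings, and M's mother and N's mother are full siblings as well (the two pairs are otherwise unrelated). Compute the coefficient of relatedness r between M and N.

Relatedness sums over independent paths through distinct common ancestors.
M and N are related in two ways: first cousins through their fathers (r = 1/8) and first cousins through their mothers (r = 1/8) — i.e. double first cousins.
r = 1/8 + 1/8 = 1/4 = 0.25.

0.25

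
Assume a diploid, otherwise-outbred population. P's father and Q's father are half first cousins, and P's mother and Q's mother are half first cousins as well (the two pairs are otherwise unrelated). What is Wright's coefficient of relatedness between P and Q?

0.03125

Wright's path rule: contributions from independent ancestry routes add.
P and Q are related in two ways: half second cousins through their fathers (r = 1/64) and half second cousins through their mothers (r = 1/64).
r = 1/64 + 1/64 = 1/32 = 0.03125.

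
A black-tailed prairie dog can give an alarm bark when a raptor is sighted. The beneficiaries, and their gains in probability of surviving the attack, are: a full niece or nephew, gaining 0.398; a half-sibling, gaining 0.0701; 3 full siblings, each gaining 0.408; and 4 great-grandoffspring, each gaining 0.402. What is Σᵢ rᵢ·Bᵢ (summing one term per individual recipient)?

0.930025

r to a full niece or nephew = 1/4 (full aunt/uncle↔niece/nephew: two paths of length 3 through the shared grandparent pair: r = 2·(1/2)^3 = 1/4).
r to a half-sibling = 1/4 (half-sibs share one parent — one path of length 2: r = (1/2)^2 = 1/4).
r to a full sibling = 0.5 (full sibs share both parents — two paths of length 2: r = 2·(1/2)^2 = 1/2).
r to a great-grandoffspring = 0.125 (three parent–offspring links: r = (1/2)^3 = 1/8).
Summing one r·B term per recipient: 1·0.25·0.398 + 1·0.25·0.0701 + 3·0.5·0.408 + 4·0.125·0.402 = 0.930025.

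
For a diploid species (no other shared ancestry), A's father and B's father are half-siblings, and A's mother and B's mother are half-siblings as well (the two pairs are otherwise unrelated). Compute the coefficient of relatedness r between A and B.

0.125

Relatedness sums over independent paths through distinct common ancestors.
A and B are related in two ways: half first cousins through their fathers (r = 1/16) and half first cousins through their mothers (r = 1/16).
r = 1/16 + 1/16 = 0.125.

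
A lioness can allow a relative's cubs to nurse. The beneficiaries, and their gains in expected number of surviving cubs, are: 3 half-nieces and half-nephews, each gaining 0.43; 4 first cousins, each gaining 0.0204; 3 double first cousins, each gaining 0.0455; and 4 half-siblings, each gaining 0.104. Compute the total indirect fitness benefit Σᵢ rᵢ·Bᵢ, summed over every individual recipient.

r to a half-niece or half-nephew = 1/8 (half-aunt/uncle↔niece/nephew: one path of length 3: r = (1/2)^3 = 1/8).
r to a first cousin = 1/8 (first cousins share one grandparent pair — two paths of length 4: r = 2·(1/2)^4 = 1/8).
r to a double first cousin = 1/4 (double first cousins share both grandparent pairs — four paths of length 4: r = 4·(1/2)^4 = 1/4).
r to a half-sibling = 0.25 (half-sibs share one parent — one path of length 2: r = (1/2)^2 = 1/4).
Summing one r·B term per recipient: 3·0.125·0.43 + 4·0.125·0.0204 + 3·0.25·0.0455 + 4·0.25·0.104 = 0.309575.

0.309575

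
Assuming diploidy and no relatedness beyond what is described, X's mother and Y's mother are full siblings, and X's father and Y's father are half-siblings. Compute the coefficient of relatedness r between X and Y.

0.1875

With two independent routes of shared ancestry, r is the sum of the two contributions.
X and Y are related in two ways: first cousins through their mothers (r = 1/8) and half first cousins through their fathers (r = 1/16).
r = 1/8 + 1/16 = 3/16 = 0.1875.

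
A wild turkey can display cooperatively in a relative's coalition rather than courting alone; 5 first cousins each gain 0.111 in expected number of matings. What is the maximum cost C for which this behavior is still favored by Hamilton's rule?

0.069375

r to a first cousin = 1/8 (first cousins share one grandparent pair — two paths of length 4: r = 2·(1/2)^4 = 1/8).
Hamilton's rule: n·r·B > C, so the trait is favored while C < n·r·B = 5·0.125·0.111 = 0.069375.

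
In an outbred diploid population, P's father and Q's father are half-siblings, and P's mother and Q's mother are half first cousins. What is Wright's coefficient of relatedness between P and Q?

With two independent routes of shared ancestry, r is the sum of the two contributions.
P and Q are related in two ways: half first cousins through their fathers (r = 1/16) and half second cousins through their mothers (r = 1/64).
r = 1/16 + 1/64 = 5/64 = 0.078125.

0.078125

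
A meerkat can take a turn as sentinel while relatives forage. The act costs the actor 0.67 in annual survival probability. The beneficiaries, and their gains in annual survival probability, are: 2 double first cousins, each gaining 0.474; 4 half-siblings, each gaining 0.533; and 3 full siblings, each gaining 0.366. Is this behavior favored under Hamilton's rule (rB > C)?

Hamilton's rule: the trait is favored when the sum of r·B over every recipient exceeds the actor's cost C.
r to a double first cousin = 1/4 (double first cousins share both grandparent pairs — four paths of length 4: r = 4·(1/2)^4 = 1/4).
r to a half-sibling = 0.25 (half-sibs share one parent — one path of length 2: r = (1/2)^2 = 1/4).
r to a full sibling = 0.5 (full sibs share both parents — two paths of length 2: r = 2·(1/2)^2 = 1/2).
Summing one r·B term per recipient: 2·0.25·0.474 + 4·0.25·0.533 + 3·0.5·0.366 = 1.319.
1.319 > 0.67: the indirect benefit exceeds the cost.

Yes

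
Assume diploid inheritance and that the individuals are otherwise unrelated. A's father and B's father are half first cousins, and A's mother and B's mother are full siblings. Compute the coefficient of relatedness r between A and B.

With two independent routes of shared ancestry, r is the sum of the two contributions.
A and B are related in two ways: half second cousins through their fathers (r = 1/64) and first cousins through their mothers (r = 1/8).
r = 1/64 + 1/8 = 9/64 = 0.140625.

0.140625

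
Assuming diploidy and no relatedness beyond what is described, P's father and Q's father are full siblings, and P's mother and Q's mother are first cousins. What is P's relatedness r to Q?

Wright's path rule: contributions from independent ancestry routes add.
P and Q are related in two ways: first cousins through their fathers (r = 1/8) and second cousins through their mothers (r = 1/32).
r = 1/8 + 1/32 = 0.15625.

0.15625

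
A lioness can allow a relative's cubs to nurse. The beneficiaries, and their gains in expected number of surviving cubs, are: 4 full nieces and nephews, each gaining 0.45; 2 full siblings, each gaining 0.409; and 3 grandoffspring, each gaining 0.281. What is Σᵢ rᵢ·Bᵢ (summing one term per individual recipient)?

1.06975

r to a full niece or nephew = 0.25 (full aunt/uncle↔niece/nephew: two paths of length 3 through the shared grandparent pair: r = 2·(1/2)^3 = 1/4).
r to a full sibling = 0.5 (full sibs share both parents — two paths of length 2: r = 2·(1/2)^2 = 1/2).
r to a grandoffspring = 0.25 (two parent–offspring links: r = (1/2)^2 = 1/4).
Summing one r·B term per recipient: 4·0.25·0.45 + 2·0.5·0.409 + 3·0.25·0.281 = 1.06975.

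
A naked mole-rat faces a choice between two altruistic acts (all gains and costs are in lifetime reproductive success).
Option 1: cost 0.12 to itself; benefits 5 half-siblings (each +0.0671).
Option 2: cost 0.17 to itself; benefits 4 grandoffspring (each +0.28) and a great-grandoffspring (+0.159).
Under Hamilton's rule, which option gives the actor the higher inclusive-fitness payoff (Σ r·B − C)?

Option 1: r to a half-sibling = 0.25.
Option 1: Σ r·B − C = (5·0.25·0.0671) − 0.12 = -0.036125.
Option 2: r to a grandoffspring = 0.25.
Option 2: r to a great-grandoffspring = 0.125.
Option 2: Σ r·B − C = (4·0.25·0.28 + 1·0.125·0.159) − 0.17 = 0.129875.
Option 2 has the higher net inclusive-fitness payoff.

Option 2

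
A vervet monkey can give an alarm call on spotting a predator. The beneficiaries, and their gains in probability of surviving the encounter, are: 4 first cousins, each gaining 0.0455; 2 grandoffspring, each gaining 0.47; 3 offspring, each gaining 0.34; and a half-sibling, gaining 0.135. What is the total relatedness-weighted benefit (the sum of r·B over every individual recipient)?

0.8015

r to a first cousin = 0.125 (first cousins share one grandparent pair — two paths of length 4: r = 2·(1/2)^4 = 1/8).
r to a grandoffspring = 1/4 (two parent–offspring links: r = (1/2)^2 = 1/4).
r to an offspring = 0.5 (one parent–offspring link: r = (1/2)^1 = 1/2).
r to a half-sibling = 0.25 (half-sibs share one parent — one path of length 2: r = (1/2)^2 = 1/4).
Summing one r·B term per recipient: 4·0.125·0.0455 + 2·0.25·0.47 + 3·0.5·0.34 + 1·0.25·0.135 = 0.8015.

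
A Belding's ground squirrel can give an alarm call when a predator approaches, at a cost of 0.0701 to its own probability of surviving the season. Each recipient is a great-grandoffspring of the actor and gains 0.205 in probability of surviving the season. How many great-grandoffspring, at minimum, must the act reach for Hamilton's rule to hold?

3

r to a great-grandoffspring = 0.125 (three parent–offspring links: r = (1/2)^3 = 1/8).
Hamilton's rule: n·r·B > C  ⇒  n > C/(r·B) = 0.0701/(0.125·0.205) = 2.736.
The smallest integer exceeding 2.736 is 3.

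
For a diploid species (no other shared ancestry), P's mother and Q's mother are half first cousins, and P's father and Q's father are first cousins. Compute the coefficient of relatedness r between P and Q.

0.046875

Wright's path rule: contributions from independent ancestry routes add.
P and Q are related in two ways: half second cousins through their mothers (r = 1/64) and second cousins through their fathers (r = 1/32).
r = 1/64 + 1/32 = 0.046875.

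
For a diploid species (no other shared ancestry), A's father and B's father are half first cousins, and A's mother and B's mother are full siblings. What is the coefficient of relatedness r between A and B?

0.140625

Wright's path rule: contributions from independent ancestry routes add.
A and B are related in two ways: half second cousins through their fathers (r = 1/64) and first cousins through their mothers (r = 1/8).
r = 1/64 + 1/8 = 0.140625.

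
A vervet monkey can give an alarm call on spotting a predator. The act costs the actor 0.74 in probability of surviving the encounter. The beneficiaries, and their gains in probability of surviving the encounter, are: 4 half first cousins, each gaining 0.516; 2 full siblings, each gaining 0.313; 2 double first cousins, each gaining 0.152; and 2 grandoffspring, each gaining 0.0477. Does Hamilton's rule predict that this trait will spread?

Hamilton's rule: the trait is favored when the sum of r·B over every recipient exceeds the actor's cost C.
r to a half first cousin = 0.0625 (half first cousins share one grandparent — one path of length 4: r = (1/2)^4 = 1/16).
r to a full sibling = 1/2 (full sibs share both parents — two paths of length 2: r = 2·(1/2)^2 = 1/2).
r to a double first cousin = 1/4 (double first cousins share both grandparent pairs — four paths of length 4: r = 4·(1/2)^4 = 1/4).
r to a grandoffspring = 1/4 (two parent–offspring links: r = (1/2)^2 = 1/4).
Summing one r·B term per recipient: 4·0.0625·0.516 + 2·0.5·0.313 + 2·0.25·0.152 + 2·0.25·0.0477 = 0.54185.
0.54185 < 0.74: the indirect benefit is less than the cost.

No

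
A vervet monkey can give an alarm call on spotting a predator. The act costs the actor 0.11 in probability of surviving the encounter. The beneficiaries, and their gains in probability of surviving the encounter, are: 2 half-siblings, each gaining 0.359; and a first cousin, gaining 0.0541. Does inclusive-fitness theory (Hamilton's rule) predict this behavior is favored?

Hamilton's rule: the trait is favored when the sum of r·B over every recipient exceeds the actor's cost C.
r to a half-sibling = 0.25 (half-sibs share one parent — one path of length 2: r = (1/2)^2 = 1/4).
r to a first cousin = 0.125 (first cousins share one grandparent pair — two paths of length 4: r = 2·(1/2)^4 = 1/8).
Summing one r·B term per recipient: 2·0.25·0.359 + 1·0.125·0.0541 = 0.1862625.
0.1862625 > 0.11: the indirect benefit exceeds the cost.

Yes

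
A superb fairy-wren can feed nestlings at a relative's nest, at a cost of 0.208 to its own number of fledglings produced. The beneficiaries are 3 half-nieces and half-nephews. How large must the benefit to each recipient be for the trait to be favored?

0.5547

r to a half-niece or half-nephew = 1/8 (half-aunt/uncle↔niece/nephew: one path of length 3: r = (1/2)^3 = 1/8).
Hamilton's rule with n recipients of equal r: n·r·B > C, so B > C/(n·r) = 0.208/(3·0.125) = 0.5547.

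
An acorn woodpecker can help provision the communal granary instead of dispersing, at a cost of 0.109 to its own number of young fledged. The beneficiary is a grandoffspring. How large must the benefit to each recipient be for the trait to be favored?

r to a grandoffspring = 1/4 (two parent–offspring links: r = (1/2)^2 = 1/4).
Hamilton's rule with n recipients of equal r: n·r·B > C, so B > C/(n·r) = 0.109/(1·0.25) = 0.436.

0.436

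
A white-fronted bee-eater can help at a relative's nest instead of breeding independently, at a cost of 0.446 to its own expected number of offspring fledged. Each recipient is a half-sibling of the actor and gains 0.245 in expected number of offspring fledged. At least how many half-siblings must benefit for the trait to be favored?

r to a half-sibling = 1/4 (half-sibs share one parent — one path of length 2: r = (1/2)^2 = 1/4).
Hamilton's rule: n·r·B > C  ⇒  n > C/(r·B) = 0.446/(0.25·0.245) = 7.282.
The smallest integer exceeding 7.282 is 8.

8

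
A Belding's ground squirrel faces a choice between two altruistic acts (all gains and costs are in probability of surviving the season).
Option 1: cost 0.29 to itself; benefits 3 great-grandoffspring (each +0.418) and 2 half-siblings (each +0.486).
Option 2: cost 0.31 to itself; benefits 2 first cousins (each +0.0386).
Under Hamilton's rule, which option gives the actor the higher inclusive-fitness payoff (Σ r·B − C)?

Option 1

Option 1: r to a great-grandoffspring = 0.125.
Option 1: r to a half-sibling = 0.25.
Option 1: Σ r·B − C = (3·0.125·0.418 + 2·0.25·0.486) − 0.29 = 0.10975.
Option 2: r to a first cousin = 0.125.
Option 2: Σ r·B − C = (2·0.125·0.0386) − 0.31 = -0.30035.
Option 1 has the higher net inclusive-fitness payoff.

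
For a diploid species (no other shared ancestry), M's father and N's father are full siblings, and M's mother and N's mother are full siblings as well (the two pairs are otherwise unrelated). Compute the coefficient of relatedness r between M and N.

Relatedness sums over independent paths through distinct common ancestors.
M and N are related in two ways: first cousins through their fathers (r = 1/8) and first cousins through their mothers (r = 1/8) — i.e. double first cousins.
r = 1/8 + 1/8 = 0.25.

0.25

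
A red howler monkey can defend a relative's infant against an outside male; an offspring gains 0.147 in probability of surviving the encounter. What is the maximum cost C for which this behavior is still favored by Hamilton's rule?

0.0735

r to an offspring = 0.5 (one parent–offspring link: r = (1/2)^1 = 1/2).
Hamilton's rule: n·r·B > C, so the trait is favored while C < n·r·B = 1·0.5·0.147 = 0.0735.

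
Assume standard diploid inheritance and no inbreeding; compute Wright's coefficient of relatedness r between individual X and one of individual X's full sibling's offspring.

Each parent–offspring link contributes a factor of 1/2, and independent paths through distinct common ancestors add.
Full aunt/uncle↔niece/nephew: two paths of length 3 through the shared grandparent pair: r = 2·(1/2)^3 = 1/4.

0.25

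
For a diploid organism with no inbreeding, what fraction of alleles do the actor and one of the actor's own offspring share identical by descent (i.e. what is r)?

0.5

Each parent–offspring link contributes a factor of 1/2, and independent paths through distinct common ancestors add.
One parent–offspring link: r = (1/2)^1 = 1/2.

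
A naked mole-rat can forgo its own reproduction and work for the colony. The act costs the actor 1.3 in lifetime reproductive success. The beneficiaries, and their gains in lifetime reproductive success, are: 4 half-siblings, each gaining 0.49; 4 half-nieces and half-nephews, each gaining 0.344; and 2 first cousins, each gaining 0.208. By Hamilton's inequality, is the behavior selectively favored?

Hamilton's rule: the trait is favored when the sum of r·B over every recipient exceeds the actor's cost C.
r to a half-sibling = 0.25 (half-sibs share one parent — one path of length 2: r = (1/2)^2 = 1/4).
r to a half-niece or half-nephew = 1/8 (half-aunt/uncle↔niece/nephew: one path of length 3: r = (1/2)^3 = 1/8).
r to a first cousin = 0.125 (first cousins share one grandparent pair — two paths of length 4: r = 2·(1/2)^4 = 1/8).
Summing one r·B term per recipient: 4·0.25·0.49 + 4·0.125·0.344 + 2·0.125·0.208 = 0.714.
0.714 < 1.3: the indirect benefit is less than the cost.

No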